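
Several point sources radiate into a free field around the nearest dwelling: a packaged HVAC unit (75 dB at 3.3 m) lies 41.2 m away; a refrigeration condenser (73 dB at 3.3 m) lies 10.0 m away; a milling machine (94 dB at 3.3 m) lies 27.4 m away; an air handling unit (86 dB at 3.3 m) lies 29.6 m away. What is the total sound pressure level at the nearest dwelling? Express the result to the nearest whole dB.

First find each source's level at the receiver (point-source: −20·log₁₀(r/r_ref)), then combine on an intensity basis.
packaged HVAC unit: 75 − 20·log₁₀(41.2/3.3) = 75 − 21.93 = 53.07 dB.
refrigeration condenser: 73 − 20·log₁₀(10.0/3.3) = 73 − 9.63 = 63.37 dB.
milling machine: 94 − 20·log₁₀(27.4/3.3) = 94 − 18.38 = 75.62 dB.
air handling unit: 86 − 20·log₁₀(29.6/3.3) = 86 − 19.06 = 66.94 dB.
Σ 10^(L/10) = 4.376e+07 → L_total = 10·log₁₀(4.376e+07) = 76.41 dB.

76 dB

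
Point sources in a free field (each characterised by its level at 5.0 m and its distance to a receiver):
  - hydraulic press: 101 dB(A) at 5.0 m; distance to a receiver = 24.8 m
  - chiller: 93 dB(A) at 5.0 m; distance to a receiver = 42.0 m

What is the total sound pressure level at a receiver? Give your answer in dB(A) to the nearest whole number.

87 dB(A)

Propagate each source to the receiver with L = L_ref − 20·log₁₀(r/r_ref), then add intensities.
hydraulic press: 101 − 20·log₁₀(24.8/5.0) = 101 − 13.91 = 87.09 dB(A).
chiller: 93 − 20·log₁₀(42.0/5.0) = 93 − 18.49 = 74.51 dB(A).
Σ 10^(L/10) = 5.400e+08 → L_total = 10·log₁₀(5.400e+08) = 87.32 dB(A).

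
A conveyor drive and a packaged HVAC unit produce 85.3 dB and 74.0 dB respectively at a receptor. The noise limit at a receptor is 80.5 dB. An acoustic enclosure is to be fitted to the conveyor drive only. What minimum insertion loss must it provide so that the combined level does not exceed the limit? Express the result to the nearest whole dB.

The untreated sources together contribute 10^(74.0/10) = 2.512e+07, i.e. 74.00 dB.
To meet 80.5 dB overall, the treated conveyor drive may contribute at most 10^(80.5/10) − 2.512e+07 = 8.708e+07, i.e. 79.40 dB.
So the conveyor drive must be reduced from 85.3 to 79.40 dB: IL = 5.90 dB.

6 dB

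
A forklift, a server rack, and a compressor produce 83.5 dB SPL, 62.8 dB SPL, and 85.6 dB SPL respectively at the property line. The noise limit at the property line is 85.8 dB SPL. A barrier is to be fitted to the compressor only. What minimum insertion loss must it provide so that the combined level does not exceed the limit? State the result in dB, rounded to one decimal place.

3.7 dB

Everything except the compressor sums to 10^(83.5/10) + 10^(62.8/10) = 2.258e+08 in linear terms, 83.54 dB SPL.
The limit corresponds to 10^(85.8/10) = 3.802e+08; subtracting the fixed part leaves 1.544e+08 for the compressor, i.e. 81.89 dB SPL.
So the compressor must be reduced from 85.6 to 81.89 dB SPL: IL = 3.71 dB.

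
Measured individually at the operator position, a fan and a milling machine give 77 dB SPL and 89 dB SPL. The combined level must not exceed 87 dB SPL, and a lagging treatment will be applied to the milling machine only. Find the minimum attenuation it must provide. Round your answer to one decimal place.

Fixed contribution from the other source: Σ 10^(L/10) = 10^(77/10) = 5.012e+07 (77.00 dB SPL).
The limit corresponds to 10^(87/10) = 5.012e+08; subtracting the fixed part leaves 4.511e+08 for the milling machine, i.e. 86.54 dB SPL.
So the milling machine must be reduced from 89 to 86.54 dB SPL: IL = 2.46 dB.

2.5 dB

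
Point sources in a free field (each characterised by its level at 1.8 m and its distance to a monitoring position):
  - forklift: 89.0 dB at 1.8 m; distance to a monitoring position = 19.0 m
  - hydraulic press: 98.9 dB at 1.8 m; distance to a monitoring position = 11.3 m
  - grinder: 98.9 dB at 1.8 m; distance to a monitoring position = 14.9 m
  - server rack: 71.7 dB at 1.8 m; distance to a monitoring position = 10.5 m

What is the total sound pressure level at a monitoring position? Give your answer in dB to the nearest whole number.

85 dB

Apply inverse-square spreading to bring every level to the receiver, then sum 10^(L/10).
forklift: 89.0 − 20·log₁₀(19.0/1.8) = 89.0 − 20.47 = 68.53 dB.
hydraulic press: 98.9 − 20·log₁₀(11.3/1.8) = 98.9 − 15.96 = 82.94 dB.
grinder: 98.9 − 20·log₁₀(14.9/1.8) = 98.9 − 18.36 = 80.54 dB.
server rack: 71.7 − 20·log₁₀(10.5/1.8) = 71.7 − 15.32 = 56.38 dB.
Σ 10^(L/10) = 3.178e+08 → L_total = 10·log₁₀(3.178e+08) = 85.02 dB.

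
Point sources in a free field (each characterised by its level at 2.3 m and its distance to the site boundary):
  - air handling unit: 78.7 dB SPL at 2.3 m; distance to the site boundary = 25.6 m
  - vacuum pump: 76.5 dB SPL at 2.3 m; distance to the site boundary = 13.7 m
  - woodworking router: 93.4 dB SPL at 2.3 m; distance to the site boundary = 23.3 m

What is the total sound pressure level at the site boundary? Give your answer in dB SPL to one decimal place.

Apply inverse-square spreading to bring every level to the receiver, then sum 10^(L/10).
air handling unit: 78.7 − 20·log₁₀(25.6/2.3) = 78.7 − 20.93 = 57.77 dB SPL.
vacuum pump: 76.5 − 20·log₁₀(13.7/2.3) = 76.5 − 15.50 = 61.00 dB SPL.
woodworking router: 93.4 − 20·log₁₀(23.3/2.3) = 93.4 − 20.11 = 73.29 dB SPL.
Σ 10^(L/10) = 2.318e+07 → L_total = 10·log₁₀(2.318e+07) = 73.65 dB SPL.

73.7 dB SPL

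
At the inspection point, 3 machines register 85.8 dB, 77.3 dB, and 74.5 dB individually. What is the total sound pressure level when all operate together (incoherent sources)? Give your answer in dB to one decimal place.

86.6 dB

For uncorrelated sources the intensities add, so convert each level to linear form, sum, and take 10·log₁₀ of the total.
Σ 10^(L/10) = 10^(85.8/10) + 10^(77.3/10) + 10^(74.5/10) = 4.621e+08.
L_total = 10·log₁₀(4.621e+08) = 86.65 dB.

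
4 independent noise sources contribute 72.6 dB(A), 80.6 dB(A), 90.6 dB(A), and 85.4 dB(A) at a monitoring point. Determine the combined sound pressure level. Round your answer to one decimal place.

92.1 dB(A)

For uncorrelated sources the intensities add, so convert each level to linear form, sum, and take 10·log₁₀ of the total.
Σ 10^(L/10) = 10^(72.6/10) + 10^(80.6/10) + 10^(90.6/10) + 10^(85.4/10) = 1.628e+09.
L_total = 10·log₁₀(1.628e+09) = 92.12 dB(A).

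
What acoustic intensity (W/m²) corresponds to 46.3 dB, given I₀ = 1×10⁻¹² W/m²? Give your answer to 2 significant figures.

4.3e-08 W/m²

I = I₀·10^(L/10) = 10⁻¹² × 10^(46.3/10) = 10^(-7.370).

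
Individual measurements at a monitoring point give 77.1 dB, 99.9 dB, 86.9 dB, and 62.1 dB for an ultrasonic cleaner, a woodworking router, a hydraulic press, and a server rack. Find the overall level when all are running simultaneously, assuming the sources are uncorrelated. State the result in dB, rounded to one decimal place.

For uncorrelated sources the intensities add, so convert each level to linear form, sum, and take 10·log₁₀ of the total.
Σ 10^(L/10) = 10^(77.1/10) + 10^(99.9/10) + 10^(86.9/10) + 10^(62.1/10) = 1.032e+10.
L_total = 10·log₁₀(1.032e+10) = 100.13 dB.

100.1 dB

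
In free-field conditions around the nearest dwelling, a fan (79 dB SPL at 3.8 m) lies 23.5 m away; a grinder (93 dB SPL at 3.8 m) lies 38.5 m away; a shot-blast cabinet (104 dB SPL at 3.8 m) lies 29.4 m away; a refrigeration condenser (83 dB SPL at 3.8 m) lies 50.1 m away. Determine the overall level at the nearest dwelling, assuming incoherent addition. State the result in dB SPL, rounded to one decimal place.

Propagate each source to the receiver with L = L_ref − 20·log₁₀(r/r_ref), then add intensities.
fan: 79 − 20·log₁₀(23.5/3.8) = 79 − 15.83 = 63.17 dB SPL.
grinder: 93 − 20·log₁₀(38.5/3.8) = 93 − 20.11 = 72.89 dB SPL.
shot-blast cabinet: 104 − 20·log₁₀(29.4/3.8) = 104 − 17.77 = 86.23 dB SPL.
refrigeration condenser: 83 − 20·log₁₀(50.1/3.8) = 83 − 22.40 = 60.60 dB SPL.
Σ 10^(L/10) = 4.423e+08 → L_total = 10·log₁₀(4.423e+08) = 86.46 dB SPL.

86.5 dB SPL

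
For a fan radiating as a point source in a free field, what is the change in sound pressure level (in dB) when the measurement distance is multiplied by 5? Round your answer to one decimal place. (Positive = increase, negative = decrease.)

-14.0 dB

A point source loses 6 dB per doubling of distance; generally ΔL = −20·log₁₀(r₂/r₁).
ΔL = −20·log₁₀(5) = -13.98 dB.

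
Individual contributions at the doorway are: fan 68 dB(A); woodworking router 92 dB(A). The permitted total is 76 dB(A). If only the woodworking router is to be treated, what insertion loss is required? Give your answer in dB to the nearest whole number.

Everything except the woodworking router sums to 10^(68/10) = 6.310e+06 in linear terms, 68.00 dB(A).
The limit corresponds to 10^(76/10) = 3.981e+07; subtracting the fixed part leaves 3.350e+07 for the woodworking router, i.e. 75.25 dB(A).
Required insertion loss = 92 − 75.25 = 16.75 dB.

17 dB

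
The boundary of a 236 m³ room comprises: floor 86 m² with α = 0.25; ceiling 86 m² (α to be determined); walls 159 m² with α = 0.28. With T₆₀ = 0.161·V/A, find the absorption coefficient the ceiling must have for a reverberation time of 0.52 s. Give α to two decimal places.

From T₆₀ = 0.161·V/A, the target T₆₀ = 0.52 s needs A = 0.161·236/0.52 = 73.07 m².
Absorption from the other surfaces = 86·0.25 + 159·0.28 = 66.02 m², so the ceiling must supply 7.05 m² over 86 m².
α = 7.05/86 = 0.082.

0.08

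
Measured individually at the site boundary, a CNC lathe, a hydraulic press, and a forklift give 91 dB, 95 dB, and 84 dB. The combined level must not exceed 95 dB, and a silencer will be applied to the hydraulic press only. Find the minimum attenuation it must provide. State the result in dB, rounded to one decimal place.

Everything except the hydraulic press sums to 10^(91/10) + 10^(84/10) = 1.510e+09 in linear terms, 91.79 dB.
To meet 95 dB overall, the treated hydraulic press may contribute at most 10^(95/10) − 1.510e+09 = 1.652e+09, i.e. 92.18 dB.
Required insertion loss = 95 − 92.18 = 2.82 dB.

2.8 dB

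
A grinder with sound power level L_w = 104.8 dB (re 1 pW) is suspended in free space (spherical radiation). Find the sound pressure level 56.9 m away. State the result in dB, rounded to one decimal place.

L_p = L_w − 10·log₁₀(4π·r²) with r = 56.9 m.
4π·r² = 4.069e+04 m², 10·log₁₀ of that is 46.094 dB.
L_p = 104.8 − 46.094 = 58.71 dB.

58.7 dB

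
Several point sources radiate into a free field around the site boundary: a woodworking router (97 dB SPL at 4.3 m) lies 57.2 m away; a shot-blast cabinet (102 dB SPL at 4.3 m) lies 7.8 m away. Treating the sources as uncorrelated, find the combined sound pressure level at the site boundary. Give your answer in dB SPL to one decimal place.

96.9 dB SPL

Apply inverse-square spreading to bring every level to the receiver, then sum 10^(L/10).
woodworking router: 97 − 20·log₁₀(57.2/4.3) = 97 − 22.48 = 74.52 dB SPL.
shot-blast cabinet: 102 − 20·log₁₀(7.8/4.3) = 102 − 5.17 = 96.83 dB SPL.
Σ 10^(L/10) = 4.845e+09 → L_total = 10·log₁₀(4.845e+09) = 96.85 dB SPL.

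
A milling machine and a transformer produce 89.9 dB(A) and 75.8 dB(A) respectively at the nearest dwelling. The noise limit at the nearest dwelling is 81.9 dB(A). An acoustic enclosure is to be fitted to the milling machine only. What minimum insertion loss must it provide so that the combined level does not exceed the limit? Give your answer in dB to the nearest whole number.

The untreated sources together contribute 10^(75.8/10) = 3.802e+07, i.e. 75.80 dB(A).
The limit corresponds to 10^(81.9/10) = 1.549e+08; subtracting the fixed part leaves 1.169e+08 for the milling machine, i.e. 80.68 dB(A).
Required insertion loss = 89.9 − 80.68 = 9.22 dB.

9 dB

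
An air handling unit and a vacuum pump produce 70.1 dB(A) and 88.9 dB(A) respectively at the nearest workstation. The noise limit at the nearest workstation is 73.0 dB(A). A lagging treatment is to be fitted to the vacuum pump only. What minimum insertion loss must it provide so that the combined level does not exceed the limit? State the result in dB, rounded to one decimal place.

19.0 dB

Fixed contribution from the other source: Σ 10^(L/10) = 10^(70.1/10) = 1.023e+07 (70.10 dB(A)).
The limit corresponds to 10^(73.0/10) = 1.995e+07; subtracting the fixed part leaves 9.720e+06 for the vacuum pump, i.e. 69.88 dB(A).
Required insertion loss = 88.9 − 69.88 = 19.02 dB.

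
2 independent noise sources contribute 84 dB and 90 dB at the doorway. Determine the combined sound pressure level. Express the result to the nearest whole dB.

For uncorrelated sources the intensities add, so convert each level to linear form, sum, and take 10·log₁₀ of the total.
Σ 10^(L/10) = 10^(84/10) + 10^(90/10) = 1.251e+09.
L_total = 10·log₁₀(1.251e+09) = 90.97 dB.

91 dB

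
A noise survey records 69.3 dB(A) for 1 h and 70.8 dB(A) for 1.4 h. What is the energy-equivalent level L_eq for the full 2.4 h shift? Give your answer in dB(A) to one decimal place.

L_eq = 10·log₁₀[(1/T)·Σ tᵢ·10^(Lᵢ/10)] with T = 2.4 h.
Σ tᵢ·10^(Lᵢ/10) = 1·10^(69.3/10) + 1.4·10^(70.8/10) = 2.534e+07.
L_eq = 10·log₁₀(2.534e+07/2.4) = 70.24 dB(A).

70.2 dB(A)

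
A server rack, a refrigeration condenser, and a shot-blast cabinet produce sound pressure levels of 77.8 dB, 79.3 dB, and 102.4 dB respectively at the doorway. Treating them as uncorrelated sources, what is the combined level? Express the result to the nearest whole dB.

102 dB

Incoherent sources combine by intensity addition: L_total = 10·log₁₀(Σ 10^(L_i/10)).
Σ 10^(L/10) = 10^(77.8/10) + 10^(79.3/10) + 10^(102.4/10) = 1.752e+10.
L_total = 10·log₁₀(1.752e+10) = 102.44 dB.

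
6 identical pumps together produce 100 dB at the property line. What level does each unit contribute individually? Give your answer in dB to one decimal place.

For N identical incoherent sources L_total = L₁ + 10·log₁₀ N, so L₁ = 100 − 10·log₁₀(6) = 100 − 7.782.

92.2 dB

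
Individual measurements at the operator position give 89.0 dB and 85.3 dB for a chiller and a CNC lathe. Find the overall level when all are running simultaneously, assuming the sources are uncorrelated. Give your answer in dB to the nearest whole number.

91 dB

For uncorrelated sources the intensities add, so convert each level to linear form, sum, and take 10·log₁₀ of the total.
Σ 10^(L/10) = 10^(89.0/10) + 10^(85.3/10) = 1.133e+09.
L_total = 10·log₁₀(1.133e+09) = 90.54 dB.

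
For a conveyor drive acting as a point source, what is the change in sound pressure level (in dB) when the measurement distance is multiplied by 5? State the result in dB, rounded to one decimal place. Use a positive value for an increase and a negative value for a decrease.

With spherical spreading the level changes by −20·log₁₀(r₂/r₁).
ΔL = −20·log₁₀(5) = -13.98 dB.

-14.0 dB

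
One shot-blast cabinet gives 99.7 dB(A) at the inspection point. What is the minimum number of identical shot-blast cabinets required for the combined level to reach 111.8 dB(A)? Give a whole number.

Need L₁ + 10·log₁₀ N ≥ 111.8, i.e. log₁₀ N ≥ 1.21.
N ≥ 10^(12.1/10) = 16.218, so N = 17.

17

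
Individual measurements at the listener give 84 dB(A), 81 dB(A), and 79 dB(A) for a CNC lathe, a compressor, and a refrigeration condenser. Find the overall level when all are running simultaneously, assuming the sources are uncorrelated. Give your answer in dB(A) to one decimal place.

For uncorrelated sources the intensities add, so convert each level to linear form, sum, and take 10·log₁₀ of the total.
Σ 10^(L/10) = 10^(84/10) + 10^(81/10) + 10^(79/10) = 4.565e+08.
L_total = 10·log₁₀(4.565e+08) = 86.59 dB(A).

86.6 dB(A)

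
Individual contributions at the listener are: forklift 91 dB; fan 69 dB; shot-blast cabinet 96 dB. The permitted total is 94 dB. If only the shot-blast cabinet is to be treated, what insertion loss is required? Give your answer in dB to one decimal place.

Fixed contribution from the other sources: Σ 10^(L/10) = 10^(91/10) + 10^(69/10) = 1.267e+09 (91.03 dB).
To meet 94 dB overall, the treated shot-blast cabinet may contribute at most 10^(94/10) − 1.267e+09 = 1.245e+09, i.e. 90.95 dB.
So the shot-blast cabinet must be reduced from 96 to 90.95 dB: IL = 5.05 dB.

5.0 dB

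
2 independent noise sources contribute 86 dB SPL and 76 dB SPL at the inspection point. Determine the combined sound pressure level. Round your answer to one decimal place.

86.4 dB SPL

For uncorrelated sources the intensities add, so convert each level to linear form, sum, and take 10·log₁₀ of the total.
Σ 10^(L/10) = 10^(86/10) + 10^(76/10) = 4.379e+08.
L_total = 10·log₁₀(4.379e+08) = 86.41 dB SPL.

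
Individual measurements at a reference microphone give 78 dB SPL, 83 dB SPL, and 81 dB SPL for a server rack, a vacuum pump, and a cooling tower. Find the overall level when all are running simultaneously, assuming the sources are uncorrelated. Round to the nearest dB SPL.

Incoherent sources combine by intensity addition: L_total = 10·log₁₀(Σ 10^(L_i/10)).
Σ 10^(L/10) = 10^(78/10) + 10^(83/10) + 10^(81/10) = 3.885e+08.
L_total = 10·log₁₀(3.885e+08) = 85.89 dB SPL.

86 dB SPL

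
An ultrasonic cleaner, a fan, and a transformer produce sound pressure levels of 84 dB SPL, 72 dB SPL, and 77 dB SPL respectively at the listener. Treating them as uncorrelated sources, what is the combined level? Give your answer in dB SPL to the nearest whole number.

Incoherent sources combine by intensity addition: L_total = 10·log₁₀(Σ 10^(L_i/10)).
Σ 10^(L/10) = 10^(84/10) + 10^(72/10) + 10^(77/10) = 3.172e+08.
L_total = 10·log₁₀(3.172e+08) = 85.01 dB SPL.

85 dB SPL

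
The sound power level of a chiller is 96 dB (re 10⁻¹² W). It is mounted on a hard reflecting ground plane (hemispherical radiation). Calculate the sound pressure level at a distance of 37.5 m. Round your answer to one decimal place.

56.5 dB

L_p = L_w − 10·log₁₀(2π·r²) with r = 37.5 m.
2π·r² = 8836 m², 10·log₁₀ of that is 39.462 dB.
L_p = 96 − 39.462 = 56.54 dB.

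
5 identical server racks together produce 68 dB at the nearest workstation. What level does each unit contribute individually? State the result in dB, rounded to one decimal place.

Dividing the total intensity by 5 lowers the level by 10·log₁₀ 5 = 6.990 dB: L₁ = 68 − 6.990.

61.0 dB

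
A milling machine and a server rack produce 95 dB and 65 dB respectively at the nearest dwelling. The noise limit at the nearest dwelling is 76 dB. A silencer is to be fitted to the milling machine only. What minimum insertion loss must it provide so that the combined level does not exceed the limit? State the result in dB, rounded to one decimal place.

19.4 dB

Everything except the milling machine sums to 10^(65/10) = 3.162e+06 in linear terms, 65.00 dB.
The limit corresponds to 10^(76/10) = 3.981e+07; subtracting the fixed part leaves 3.665e+07 for the milling machine, i.e. 75.64 dB.
So the milling machine must be reduced from 95 to 75.64 dB: IL = 19.36 dB.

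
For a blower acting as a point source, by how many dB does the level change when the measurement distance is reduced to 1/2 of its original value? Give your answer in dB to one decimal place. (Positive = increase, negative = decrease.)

+6.0 dB

A point source loses 6 dB per doubling of distance; generally ΔL = −20·log₁₀(r₂/r₁).
ΔL = −20·log₁₀(0.5) = +6.02 dB.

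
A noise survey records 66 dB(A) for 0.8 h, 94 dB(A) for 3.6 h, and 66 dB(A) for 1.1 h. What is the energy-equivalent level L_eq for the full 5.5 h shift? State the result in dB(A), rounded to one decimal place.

92.2 dB(A)

Weight each interval's intensity by its duration and average over T = 5.5 h:
Σ tᵢ·10^(Lᵢ/10) = 0.8·10^(66/10) + 3.6·10^(94/10) + 1.1·10^(66/10) = 9.050e+09.
L_eq = 10·log₁₀(9.050e+09/5.5) = 92.16 dB(A).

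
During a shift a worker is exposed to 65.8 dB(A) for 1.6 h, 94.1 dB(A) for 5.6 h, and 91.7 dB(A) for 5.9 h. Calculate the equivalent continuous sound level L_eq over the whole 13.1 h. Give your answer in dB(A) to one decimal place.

Weight each interval's intensity by its duration and average over T = 13.1 h:
Σ tᵢ·10^(Lᵢ/10) = 1.6·10^(65.8/10) + 5.6·10^(94.1/10) + 5.9·10^(91.7/10) = 2.313e+10.
L_eq = 10·log₁₀(2.313e+10/13.1) = 92.47 dB(A).

92.5 dB(A)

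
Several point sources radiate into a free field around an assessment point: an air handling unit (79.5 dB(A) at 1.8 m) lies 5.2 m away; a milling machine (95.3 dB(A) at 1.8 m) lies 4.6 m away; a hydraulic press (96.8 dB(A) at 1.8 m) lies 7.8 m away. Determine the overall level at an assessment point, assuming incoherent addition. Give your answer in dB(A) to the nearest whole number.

89 dB(A)

Apply inverse-square spreading to bring every level to the receiver, then sum 10^(L/10).
air handling unit: 79.5 − 20·log₁₀(5.2/1.8) = 79.5 − 9.21 = 70.29 dB(A).
milling machine: 95.3 − 20·log₁₀(4.6/1.8) = 95.3 − 8.15 = 87.15 dB(A).
hydraulic press: 96.8 − 20·log₁₀(7.8/1.8) = 96.8 − 12.74 = 84.06 dB(A).
Σ 10^(L/10) = 7.844e+08 → L_total = 10·log₁₀(7.844e+08) = 88.95 dB(A).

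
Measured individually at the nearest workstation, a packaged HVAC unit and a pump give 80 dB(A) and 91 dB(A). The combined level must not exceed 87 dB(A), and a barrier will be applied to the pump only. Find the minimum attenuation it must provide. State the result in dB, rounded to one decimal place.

5.0 dB

The untreated sources together contribute 10^(80/10) = 1.000e+08, i.e. 80.00 dB(A).
To meet 87 dB(A) overall, the treated pump may contribute at most 10^(87/10) − 1.000e+08 = 4.012e+08, i.e. 86.03 dB(A).
So the pump must be reduced from 91 to 86.03 dB(A): IL = 4.97 dB.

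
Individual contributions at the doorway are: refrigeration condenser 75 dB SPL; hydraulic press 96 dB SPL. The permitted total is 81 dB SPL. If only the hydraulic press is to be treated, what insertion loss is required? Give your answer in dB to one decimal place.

The untreated sources together contribute 10^(75/10) = 3.162e+07, i.e. 75.00 dB SPL.
The limit corresponds to 10^(81/10) = 1.259e+08; subtracting the fixed part leaves 9.427e+07 for the hydraulic press, i.e. 79.74 dB SPL.
Required insertion loss = 96 − 79.74 = 16.26 dB.

16.3 dB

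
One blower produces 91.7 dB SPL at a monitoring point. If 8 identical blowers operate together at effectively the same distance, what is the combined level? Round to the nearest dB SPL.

L_total = L₁ + 10·log₁₀ N for N identical incoherent sources.
L_total = 91.7 + 10·log₁₀(8) = 91.7 + 9.031 = 100.73 dB SPL.

101 dB SPL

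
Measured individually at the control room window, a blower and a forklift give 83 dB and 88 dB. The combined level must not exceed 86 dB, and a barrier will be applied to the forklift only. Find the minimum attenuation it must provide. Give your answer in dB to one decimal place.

Fixed contribution from the other source: Σ 10^(L/10) = 10^(83/10) = 1.995e+08 (83.00 dB).
To meet 86 dB overall, the treated forklift may contribute at most 10^(86/10) − 1.995e+08 = 1.986e+08, i.e. 82.98 dB.
So the forklift must be reduced from 88 to 82.98 dB: IL = 5.02 dB.

5.0 dB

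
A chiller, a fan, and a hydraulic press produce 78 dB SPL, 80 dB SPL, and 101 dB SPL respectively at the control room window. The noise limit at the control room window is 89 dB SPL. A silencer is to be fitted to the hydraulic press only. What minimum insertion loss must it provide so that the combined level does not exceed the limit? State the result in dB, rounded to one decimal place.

The untreated sources together contribute 10^(78/10) + 10^(80/10) = 1.631e+08, i.e. 82.12 dB SPL.
The limit corresponds to 10^(89/10) = 7.943e+08; subtracting the fixed part leaves 6.312e+08 for the hydraulic press, i.e. 88.00 dB SPL.
Required insertion loss = 101 − 88.00 = 13.00 dB.

13.0 dB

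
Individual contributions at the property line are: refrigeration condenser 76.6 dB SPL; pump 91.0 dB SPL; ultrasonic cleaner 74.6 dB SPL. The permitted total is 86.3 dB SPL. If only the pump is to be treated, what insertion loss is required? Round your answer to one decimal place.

5.5 dB

The untreated sources together contribute 10^(76.6/10) + 10^(74.6/10) = 7.455e+07, i.e. 78.72 dB SPL.
The limit corresponds to 10^(86.3/10) = 4.266e+08; subtracting the fixed part leaves 3.520e+08 for the pump, i.e. 85.47 dB SPL.
Required insertion loss = 91.0 − 85.47 = 5.53 dB.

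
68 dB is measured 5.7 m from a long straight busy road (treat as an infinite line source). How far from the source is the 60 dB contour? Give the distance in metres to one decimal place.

36.0 m

For a line source L₁ − L₂ = 10·log₁₀(r₂/r₁), so r₂ = r₁·10^((L₁−L₂)/10).
r₂ = 5.7·10^((68−60)/10) = 5.7·10^(8.0/10) = 35.96 m.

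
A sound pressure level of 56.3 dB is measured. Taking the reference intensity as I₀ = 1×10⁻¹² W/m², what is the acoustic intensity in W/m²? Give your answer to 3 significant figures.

4.27e-07 W/m²

I = I₀·10^(L/10) = 10⁻¹² × 10^(56.3/10) = 10^(-6.370).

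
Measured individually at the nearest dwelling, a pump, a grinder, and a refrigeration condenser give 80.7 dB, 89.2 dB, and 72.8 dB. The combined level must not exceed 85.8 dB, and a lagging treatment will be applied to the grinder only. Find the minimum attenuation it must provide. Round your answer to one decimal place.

Fixed contribution from the other sources: Σ 10^(L/10) = 10^(80.7/10) + 10^(72.8/10) = 1.365e+08 (81.35 dB).
To meet 85.8 dB overall, the treated grinder may contribute at most 10^(85.8/10) − 1.365e+08 = 2.436e+08, i.e. 83.87 dB.
Required insertion loss = 89.2 − 83.87 = 5.33 dB.

5.3 dB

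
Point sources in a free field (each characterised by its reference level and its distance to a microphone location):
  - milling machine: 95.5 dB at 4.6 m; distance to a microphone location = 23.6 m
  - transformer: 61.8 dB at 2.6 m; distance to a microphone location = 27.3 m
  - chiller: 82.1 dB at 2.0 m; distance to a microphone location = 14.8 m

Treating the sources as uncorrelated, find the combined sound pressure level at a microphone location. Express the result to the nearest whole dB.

Propagate each source to the receiver with L = L_ref − 20·log₁₀(r/r_ref), then add intensities.
milling machine: 95.5 − 20·log₁₀(23.6/4.6) = 95.5 − 14.20 = 81.30 dB.
transformer: 61.8 − 20·log₁₀(27.3/2.6) = 61.8 − 20.42 = 41.38 dB.
chiller: 82.1 − 20·log₁₀(14.8/2.0) = 82.1 − 17.38 = 64.72 dB.
Σ 10^(L/10) = 1.378e+08 → L_total = 10·log₁₀(1.378e+08) = 81.39 dB.

81 dB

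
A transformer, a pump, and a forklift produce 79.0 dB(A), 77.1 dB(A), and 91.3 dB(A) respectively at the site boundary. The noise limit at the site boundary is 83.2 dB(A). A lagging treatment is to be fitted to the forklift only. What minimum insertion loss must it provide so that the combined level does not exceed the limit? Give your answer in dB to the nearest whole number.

12 dB

Everything except the forklift sums to 10^(79.0/10) + 10^(77.1/10) = 1.307e+08 in linear terms, 81.16 dB(A).
To meet 83.2 dB(A) overall, the treated forklift may contribute at most 10^(83.2/10) − 1.307e+08 = 7.821e+07, i.e. 78.93 dB(A).
Required insertion loss = 91.3 − 78.93 = 12.37 dB.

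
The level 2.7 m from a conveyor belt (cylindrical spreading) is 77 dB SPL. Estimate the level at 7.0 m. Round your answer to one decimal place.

72.9 dB SPL

Cylindrical spreading from a line source gives a 10·log₁₀(r₂/r₁) drop.
L₂ = 77 − 10·log₁₀(7.0/2.7) = 77 − 4.137 = 72.86 dB SPL.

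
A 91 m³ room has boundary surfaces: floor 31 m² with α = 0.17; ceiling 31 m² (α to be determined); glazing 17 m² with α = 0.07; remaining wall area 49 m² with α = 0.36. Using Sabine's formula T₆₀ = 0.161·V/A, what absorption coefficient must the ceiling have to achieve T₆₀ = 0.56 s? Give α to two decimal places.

0.07

Required total absorption A = 0.161·91/0.56 = 26.16 m².
Absorption from the other surfaces = 31·0.17 + 17·0.07 + 49·0.36 = 24.10 m², so the ceiling must supply 2.06 m² over 31 m².
α = 2.06/31 = 0.067.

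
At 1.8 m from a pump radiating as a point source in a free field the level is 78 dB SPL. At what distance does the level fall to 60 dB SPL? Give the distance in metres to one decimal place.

14.3 m

The 18.0 dB drop corresponds to a distance ratio of 10^(18.0/20) for a point source.
r₂ = 1.8·10^((78−60)/20) = 1.8·10^(18.0/20) = 14.30 m.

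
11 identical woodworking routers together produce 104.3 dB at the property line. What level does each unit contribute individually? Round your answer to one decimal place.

93.9 dB

Dividing the total intensity by 11 lowers the level by 10·log₁₀ 11 = 10.414 dB: L₁ = 104.3 − 10.414.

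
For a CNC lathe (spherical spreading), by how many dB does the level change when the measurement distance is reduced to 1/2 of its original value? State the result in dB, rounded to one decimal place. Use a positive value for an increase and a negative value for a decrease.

+6.0 dB

With spherical spreading the level changes by −20·log₁₀(r₂/r₁).
ΔL = −20·log₁₀(0.5) = +6.02 dB.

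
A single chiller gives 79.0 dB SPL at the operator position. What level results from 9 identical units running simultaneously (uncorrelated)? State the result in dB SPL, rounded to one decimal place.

N identical incoherent sources raise the level by 10·log₁₀ N.
L_total = 79.0 + 10·log₁₀(9) = 79.0 + 9.542 = 88.54 dB SPL.

88.5 dB SPL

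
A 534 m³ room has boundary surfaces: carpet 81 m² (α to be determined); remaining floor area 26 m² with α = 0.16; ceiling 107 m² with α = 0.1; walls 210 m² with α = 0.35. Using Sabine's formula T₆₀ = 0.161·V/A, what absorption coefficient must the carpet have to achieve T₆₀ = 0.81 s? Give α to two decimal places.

A = 0.161·V/T₆₀ = 0.161·534/0.81 = 106.14 m² sabins.
Absorption from the other surfaces = 26·0.16 + 107·0.1 + 210·0.35 = 88.36 m², so the carpet must supply 17.78 m² over 81 m².
α = 17.78/81 = 0.220.

0.22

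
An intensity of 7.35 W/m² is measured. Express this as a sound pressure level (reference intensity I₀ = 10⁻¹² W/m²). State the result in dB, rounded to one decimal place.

128.7 dB

L = 10·log₁₀(I/I₀) = 10·log₁₀(7.35/10⁻¹²) = 10·log₁₀(7.35×10^12).
L = 10·(0.8663 + 12) = 128.66 dB.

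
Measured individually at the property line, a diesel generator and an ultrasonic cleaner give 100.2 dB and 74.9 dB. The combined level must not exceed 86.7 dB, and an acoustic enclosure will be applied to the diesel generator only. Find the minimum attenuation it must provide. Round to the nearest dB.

Everything except the diesel generator sums to 10^(74.9/10) = 3.090e+07 in linear terms, 74.90 dB.
To meet 86.7 dB overall, the treated diesel generator may contribute at most 10^(86.7/10) − 3.090e+07 = 4.368e+08, i.e. 86.40 dB.
So the diesel generator must be reduced from 100.2 to 86.40 dB: IL = 13.80 dB.

14 dB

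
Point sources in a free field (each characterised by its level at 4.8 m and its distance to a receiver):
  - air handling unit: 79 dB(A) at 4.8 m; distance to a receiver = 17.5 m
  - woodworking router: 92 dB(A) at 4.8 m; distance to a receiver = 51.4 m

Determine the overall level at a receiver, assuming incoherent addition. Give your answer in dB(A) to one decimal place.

73.0 dB(A)

Propagate each source to the receiver with L = L_ref − 20·log₁₀(r/r_ref), then add intensities.
air handling unit: 79 − 20·log₁₀(17.5/4.8) = 79 − 11.24 = 67.76 dB(A).
woodworking router: 92 − 20·log₁₀(51.4/4.8) = 92 − 20.59 = 71.41 dB(A).
Σ 10^(L/10) = 1.980e+07 → L_total = 10·log₁₀(1.980e+07) = 72.97 dB(A).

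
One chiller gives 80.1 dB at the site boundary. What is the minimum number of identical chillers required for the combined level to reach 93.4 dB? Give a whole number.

Need L₁ + 10·log₁₀ N ≥ 93.4, i.e. log₁₀ N ≥ 1.33.
N ≥ 10^(13.3/10) = 21.380, so N = 22.

22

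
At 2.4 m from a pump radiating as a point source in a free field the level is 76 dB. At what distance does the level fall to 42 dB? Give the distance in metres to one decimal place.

120.3 m

For a point source L₁ − L₂ = 20·log₁₀(r₂/r₁), so r₂ = r₁·10^((L₁−L₂)/20).
r₂ = 2.4·10^((76−42)/20) = 2.4·10^(34.0/20) = 120.28 m.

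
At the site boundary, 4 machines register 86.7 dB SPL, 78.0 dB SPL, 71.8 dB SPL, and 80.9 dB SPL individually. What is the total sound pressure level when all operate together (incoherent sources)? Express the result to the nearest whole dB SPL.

For uncorrelated sources the intensities add, so convert each level to linear form, sum, and take 10·log₁₀ of the total.
Σ 10^(L/10) = 10^(86.7/10) + 10^(78.0/10) + 10^(71.8/10) + 10^(80.9/10) = 6.690e+08.
L_total = 10·log₁₀(6.690e+08) = 88.25 dB SPL.

88 dB SPL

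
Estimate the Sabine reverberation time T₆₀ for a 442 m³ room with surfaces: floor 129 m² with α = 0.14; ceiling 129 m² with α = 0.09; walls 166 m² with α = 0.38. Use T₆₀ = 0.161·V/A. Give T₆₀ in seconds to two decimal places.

0.77 s

Summing Sᵢαᵢ: 129·0.14 + 129·0.09 + 166·0.38 = 92.75 m².
T₆₀ = 0.161·V/A = 0.161·442/92.75 = 0.767 s.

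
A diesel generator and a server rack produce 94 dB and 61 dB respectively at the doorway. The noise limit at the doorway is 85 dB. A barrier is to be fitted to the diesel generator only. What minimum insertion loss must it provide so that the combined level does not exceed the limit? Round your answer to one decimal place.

9.0 dB

The untreated sources together contribute 10^(61/10) = 1.259e+06, i.e. 61.00 dB.
The limit corresponds to 10^(85/10) = 3.162e+08; subtracting the fixed part leaves 3.150e+08 for the diesel generator, i.e. 84.98 dB.
Required insertion loss = 94 − 84.98 = 9.02 dB.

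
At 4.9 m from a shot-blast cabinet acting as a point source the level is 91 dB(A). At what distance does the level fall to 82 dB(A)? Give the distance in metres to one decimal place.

Point-source spreading drops the level by 20·log₁₀(r₂/r₁); inverting, r₂/r₁ = 10^(ΔL/20).
r₂ = 4.9·10^((91−82)/20) = 4.9·10^(9.0/20) = 13.81 m.

13.8 m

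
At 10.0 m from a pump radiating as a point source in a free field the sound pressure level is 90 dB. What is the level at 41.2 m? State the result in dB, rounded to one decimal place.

77.7 dB

For a point source, L₂ = L₁ − 20·log₁₀(r₂/r₁).
L₂ = 90 − 20·log₁₀(41.2/10.0) = 90 − 12.298 = 77.70 dB.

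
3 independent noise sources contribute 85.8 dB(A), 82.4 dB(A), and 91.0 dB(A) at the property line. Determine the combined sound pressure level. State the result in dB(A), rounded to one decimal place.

92.6 dB(A)

Incoherent sources combine by intensity addition: L_total = 10·log₁₀(Σ 10^(L_i/10)).
Σ 10^(L/10) = 10^(85.8/10) + 10^(82.4/10) + 10^(91.0/10) = 1.813e+09.
L_total = 10·log₁₀(1.813e+09) = 92.58 dB(A).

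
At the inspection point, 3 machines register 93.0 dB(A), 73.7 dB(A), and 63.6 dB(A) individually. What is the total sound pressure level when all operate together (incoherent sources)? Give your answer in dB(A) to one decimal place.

For uncorrelated sources the intensities add, so convert each level to linear form, sum, and take 10·log₁₀ of the total.
Σ 10^(L/10) = 10^(93.0/10) + 10^(73.7/10) + 10^(63.6/10) = 2.021e+09.
L_total = 10·log₁₀(2.021e+09) = 93.06 dB(A).

93.1 dB(A)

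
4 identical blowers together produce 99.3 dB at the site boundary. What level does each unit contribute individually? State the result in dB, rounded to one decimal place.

4 equal contributions raise the level by 10·log₁₀ 4 = 6.021 dB, so each unit alone gives 99.3 − 6.021.

93.3 dB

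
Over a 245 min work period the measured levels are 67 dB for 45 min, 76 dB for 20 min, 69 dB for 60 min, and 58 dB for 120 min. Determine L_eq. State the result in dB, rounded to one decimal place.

68.1 dB

L_eq = 10·log₁₀[(1/T)·Σ tᵢ·10^(Lᵢ/10)] with T = 245 min.
Σ tᵢ·10^(Lᵢ/10) = 45·10^(67/10) + 20·10^(76/10) + 60·10^(69/10) + 120·10^(58/10) = 1.574e+09.
L_eq = 10·log₁₀(1.574e+09/245) = 68.08 dB.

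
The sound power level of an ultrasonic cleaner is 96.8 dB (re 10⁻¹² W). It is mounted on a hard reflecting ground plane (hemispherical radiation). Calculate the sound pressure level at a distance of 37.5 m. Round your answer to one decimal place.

57.3 dB

Free-field hemispherical radiation: L_p = L_w − 10·log₁₀(2π·r²), r = 37.5 m.
2π·r² = 8836 m², 10·log₁₀ of that is 39.462 dB.
L_p = 96.8 − 39.462 = 57.34 dB.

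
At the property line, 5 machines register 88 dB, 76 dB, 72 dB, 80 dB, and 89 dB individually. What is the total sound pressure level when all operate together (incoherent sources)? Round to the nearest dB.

For uncorrelated sources the intensities add, so convert each level to linear form, sum, and take 10·log₁₀ of the total.
Σ 10^(L/10) = 10^(88/10) + 10^(76/10) + 10^(72/10) + 10^(80/10) + 10^(89/10) = 1.581e+09.
L_total = 10·log₁₀(1.581e+09) = 91.99 dB.

92 dB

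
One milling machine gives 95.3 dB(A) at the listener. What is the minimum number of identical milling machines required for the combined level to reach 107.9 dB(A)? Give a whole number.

19

Need L₁ + 10·log₁₀ N ≥ 107.9, i.e. log₁₀ N ≥ 1.26.
N ≥ 10^(12.6/10) = 18.197, so N = 19.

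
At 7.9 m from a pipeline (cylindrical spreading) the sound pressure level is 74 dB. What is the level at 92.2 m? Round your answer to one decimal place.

For a line source, L₂ = L₁ − 10·log₁₀(r₂/r₁).
L₂ = 74 − 10·log₁₀(92.2/7.9) = 74 − 10.671 = 63.33 dB.

63.3 dB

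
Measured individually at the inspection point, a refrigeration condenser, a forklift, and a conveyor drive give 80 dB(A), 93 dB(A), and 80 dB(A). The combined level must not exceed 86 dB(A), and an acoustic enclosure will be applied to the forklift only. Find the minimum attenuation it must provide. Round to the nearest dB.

The untreated sources together contribute 10^(80/10) + 10^(80/10) = 2.000e+08, i.e. 83.01 dB(A).
The limit corresponds to 10^(86/10) = 3.981e+08; subtracting the fixed part leaves 1.981e+08 for the forklift, i.e. 82.97 dB(A).
So the forklift must be reduced from 93 to 82.97 dB(A): IL = 10.03 dB.

10 dB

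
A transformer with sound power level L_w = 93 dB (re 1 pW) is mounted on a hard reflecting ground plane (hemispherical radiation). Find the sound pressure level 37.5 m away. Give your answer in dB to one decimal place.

The power spreads over a hemisphere of area 2π·r², so L_p = L_w − 10·log₁₀(2π·r²).
2π·r² = 8836 m², 10·log₁₀ of that is 39.462 dB.
L_p = 93 − 39.462 = 53.54 dB.

53.5 dB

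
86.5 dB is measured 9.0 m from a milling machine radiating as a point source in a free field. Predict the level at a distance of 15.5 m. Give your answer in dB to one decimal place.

For a point source, L₂ = L₁ − 20·log₁₀(r₂/r₁).
L₂ = 86.5 − 20·log₁₀(15.5/9.0) = 86.5 − 4.722 = 81.78 dB.

81.8 dB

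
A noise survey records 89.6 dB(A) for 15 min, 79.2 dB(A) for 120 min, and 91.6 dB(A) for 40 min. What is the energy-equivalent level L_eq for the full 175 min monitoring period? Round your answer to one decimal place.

L_eq = 10·log₁₀[(1/T)·Σ tᵢ·10^(Lᵢ/10)] with T = 175 min.
Σ tᵢ·10^(Lᵢ/10) = 15·10^(89.6/10) + 120·10^(79.2/10) + 40·10^(91.6/10) = 8.148e+10.
L_eq = 10·log₁₀(8.148e+10/175) = 86.68 dB(A).

86.7 dB(A)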